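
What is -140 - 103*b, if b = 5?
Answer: -655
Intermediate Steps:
-140 - 103*b = -140 - 103*5 = -140 - 515 = -655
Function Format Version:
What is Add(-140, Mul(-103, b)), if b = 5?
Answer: -655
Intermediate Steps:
Add(-140, Mul(-103, b)) = Add(-140, Mul(-103, 5)) = Add(-140, -515) = -655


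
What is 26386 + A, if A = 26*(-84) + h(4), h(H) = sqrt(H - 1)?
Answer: 24202 + sqrt(3) ≈ 24204.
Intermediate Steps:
h(H) = sqrt(-1 + H)
A = -2184 + sqrt(3) (A = 26*(-84) + sqrt(-1 + 4) = -2184 + sqrt(3) ≈ -2182.3)
26386 + A = 26386 + (-2184 + sqrt(3)) = 24202 + sqrt(3)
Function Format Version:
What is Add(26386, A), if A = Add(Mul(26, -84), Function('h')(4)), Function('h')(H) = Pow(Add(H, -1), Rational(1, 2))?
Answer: Add(24202, Pow(3, Rational(1, 2))) ≈ 24204.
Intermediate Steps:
Function('h')(H) = Pow(Add(-1, H), Rational(1, 2))
A = Add(-2184, Pow(3, Rational(1, 2))) (A = Add(Mul(26, -84), Pow(Add(-1, 4), Rational(1, 2))) = Add(-2184, Pow(3, Rational(1, 2))) ≈ -2182.3)
Add(26386, A) = Add(26386, Add(-2184, Pow(3, Rational(1, 2)))) = Add(24202, Pow(3, Rational(1, 2)))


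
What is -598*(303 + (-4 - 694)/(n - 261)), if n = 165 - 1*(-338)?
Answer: -21715772/121 ≈ -1.7947e+5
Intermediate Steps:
n = 503 (n = 165 + 338 = 503)
-598*(303 + (-4 - 694)/(n - 261)) = -598*(303 + (-4 - 694)/(503 - 261)) = -598*(303 - 698/242) = -598*(303 - 698*1/242) = -598*(303 - 349/121) = -598*36314/121 = -21715772/121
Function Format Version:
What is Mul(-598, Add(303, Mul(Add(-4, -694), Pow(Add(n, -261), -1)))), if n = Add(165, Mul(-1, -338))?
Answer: Rational(-21715772, 121) ≈ -1.7947e+5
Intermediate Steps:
n = 503 (n = Add(165, 338) = 503)
Mul(-598, Add(303, Mul(Add(-4, -694), Pow(Add(n, -261), -1)))) = Mul(-598, Add(303, Mul(Add(-4, -694), Pow(Add(503, -261), -1)))) = Mul(-598, Add(303, Mul(-698, Pow(242, -1)))) = Mul(-598, Add(303, Mul(-698, Rational(1, 242)))) = Mul(-598, Add(303, Rational(-349, 121))) = Mul(-598, Rational(36314, 121)) = Rational(-21715772, 121)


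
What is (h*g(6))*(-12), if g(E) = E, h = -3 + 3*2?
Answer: -216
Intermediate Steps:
h = 3 (h = -3 + 6 = 3)
(h*g(6))*(-12) = (3*6)*(-12) = 18*(-12) = -216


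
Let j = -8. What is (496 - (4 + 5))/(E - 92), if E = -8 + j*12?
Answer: -487/196 ≈ -2.4847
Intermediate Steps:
E = -104 (E = -8 - 8*12 = -8 - 96 = -104)
(496 - (4 + 5))/(E - 92) = (496 - (4 + 5))/(-104 - 92) = (496 - 1*9)/(-196) = (496 - 9)*(-1/196) = 487*(-1/196) = -487/196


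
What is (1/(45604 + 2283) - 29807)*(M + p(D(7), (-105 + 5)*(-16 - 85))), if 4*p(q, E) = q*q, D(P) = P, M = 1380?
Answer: -1987252830688/47887 ≈ -4.1499e+7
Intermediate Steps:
p(q, E) = q²/4 (p(q, E) = (q*q)/4 = q²/4)
(1/(45604 + 2283) - 29807)*(M + p(D(7), (-105 + 5)*(-16 - 85))) = (1/(45604 + 2283) - 29807)*(1380 + (¼)*7²) = (1/47887 - 29807)*(1380 + (¼)*49) = (1/47887 - 29807)*(1380 + 49/4) = -1427367808/47887*5569/4 = -1987252830688/47887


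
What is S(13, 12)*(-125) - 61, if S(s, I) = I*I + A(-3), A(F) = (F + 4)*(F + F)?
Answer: -17311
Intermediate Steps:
A(F) = 2*F*(4 + F) (A(F) = (4 + F)*(2*F) = 2*F*(4 + F))
S(s, I) = -6 + I² (S(s, I) = I*I + 2*(-3)*(4 - 3) = I² + 2*(-3)*1 = I² - 6 = -6 + I²)
S(13, 12)*(-125) - 61 = (-6 + 12²)*(-125) - 61 = (-6 + 144)*(-125) - 61 = 138*(-125) - 61 = -17250 - 61 = -17311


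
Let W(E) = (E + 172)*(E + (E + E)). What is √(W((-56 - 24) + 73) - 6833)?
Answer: I*√10298 ≈ 101.48*I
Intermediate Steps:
W(E) = 3*E*(172 + E) (W(E) = (172 + E)*(E + 2*E) = (172 + E)*(3*E) = 3*E*(172 + E))
√(W((-56 - 24) + 73) - 6833) = √(3*((-56 - 24) + 73)*(172 + ((-56 - 24) + 73)) - 6833) = √(3*(-80 + 73)*(172 + (-80 + 73)) - 6833) = √(3*(-7)*(172 - 7) - 6833) = √(3*(-7)*165 - 6833) = √(-3465 - 6833) = √(-10298) = I*√10298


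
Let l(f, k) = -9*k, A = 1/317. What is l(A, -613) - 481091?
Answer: -475574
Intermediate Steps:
A = 1/317 ≈ 0.0031546
l(A, -613) - 481091 = -9*(-613) - 481091 = 5517 - 481091 = -475574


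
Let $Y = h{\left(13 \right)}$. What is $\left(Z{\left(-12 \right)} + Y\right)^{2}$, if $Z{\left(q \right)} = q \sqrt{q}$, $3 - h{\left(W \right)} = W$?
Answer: $-1628 + 480 i \sqrt{3} \approx -1628.0 + 831.38 i$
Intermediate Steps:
$h{\left(W \right)} = 3 - W$
$Z{\left(q \right)} = q^{\frac{3}{2}}$
$Y = -10$ ($Y = 3 - 13 = -10$)
$\left(Z{\left(-12 \right)} + Y\right)^{2} = \left(\left(-12\right)^{\frac{3}{2}} - 10\right)^{2} = \left(- 24 i \sqrt{3} - 10\right)^{2} = \left(-10 - 24 i \sqrt{3}\right)^{2}$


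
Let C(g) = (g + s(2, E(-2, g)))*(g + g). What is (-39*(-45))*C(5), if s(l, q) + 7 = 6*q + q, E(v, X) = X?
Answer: 579150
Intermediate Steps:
s(l, q) = -7 + 7*q (s(l, q) = -7 + (6*q + q) = -7 + 7*q)
C(g) = 2*g*(-7 + 8*g) (C(g) = (g + (-7 + 7*g))*(g + g) = (-7 + 8*g)*(2*g) = 2*g*(-7 + 8*g))
(-39*(-45))*C(5) = (-39*(-45))*(2*5*(-7 + 8*5)) = 1755*(2*5*(-7 + 40)) = 1755*(2*5*33) = 1755*330 = 579150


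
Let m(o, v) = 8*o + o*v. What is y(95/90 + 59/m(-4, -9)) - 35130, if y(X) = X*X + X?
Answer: -45184235/1296 ≈ -34864.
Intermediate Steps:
y(X) = X + X² (y(X) = X² + X = X + X²)
y(95/90 + 59/m(-4, -9)) - 35130 = (95/90 + 59/((-4*(8 - 9))))*(1 + (95/90 + 59/((-4*(8 - 9))))) - 35130 = (95*(1/90) + 59/((-4*(-1))))*(1 + (95*(1/90) + 59/((-4*(-1))))) - 35130 = (19/18 + 59/4)*(1 + (19/18 + 59/4)) - 35130 = 569*(1 + 569/36)/36 - 35130 = (569/36)*(605/36) - 35130 = 344245/1296 - 35130 = -45184235/1296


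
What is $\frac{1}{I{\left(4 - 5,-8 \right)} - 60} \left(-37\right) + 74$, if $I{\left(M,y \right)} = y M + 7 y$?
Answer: $\frac{8029}{108} \approx 74.343$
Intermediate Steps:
$I{\left(M,y \right)} = 7 y + M y$ ($I{\left(M,y \right)} = M y + 7 y = 7 y + M y$)
$\frac{1}{I{\left(4 - 5,-8 \right)} - 60} \left(-37\right) + 74 = \frac{1}{- 8 \left(7 + \left(4 - 5\right)\right) - 60} \left(-37\right) + 74 = \frac{1}{- 8 \left(7 - 1\right) - 60} \left(-37\right) + 74 = \frac{1}{\left(-8\right) 6 - 60} \left(-37\right) + 74 = \frac{1}{-48 - 60} \left(-37\right) + 74 = \frac{1}{-108} \left(-37\right) + 74 = \left(- \frac{1}{108}\right) \left(-37\right) + 74 = \frac{37}{108} + 74 = \frac{8029}{108}$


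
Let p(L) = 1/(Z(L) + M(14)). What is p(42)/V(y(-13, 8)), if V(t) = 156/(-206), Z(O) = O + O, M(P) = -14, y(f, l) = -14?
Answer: -103/5460 ≈ -0.018864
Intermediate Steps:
Z(O) = 2*O
V(t) = -78/103 (V(t) = 156*(-1/206) = -78/103)
p(L) = 1/(-14 + 2*L) (p(L) = 1/(2*L - 14) = 1/(-14 + 2*L))
p(42)/V(y(-13, 8)) = (1/(2*(-7 + 42)))/(-78/103) = ((½)/35)*(-103/78) = ((½)*(1/35))*(-103/78) = (1/70)*(-103/78) = -103/5460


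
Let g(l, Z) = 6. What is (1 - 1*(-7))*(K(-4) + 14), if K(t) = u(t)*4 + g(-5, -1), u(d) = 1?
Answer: 192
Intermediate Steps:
K(t) = 10 (K(t) = 1*4 + 6 = 4 + 6 = 10)
(1 - 1*(-7))*(K(-4) + 14) = (1 - 1*(-7))*(10 + 14) = (1 + 7)*24 = 8*24 = 192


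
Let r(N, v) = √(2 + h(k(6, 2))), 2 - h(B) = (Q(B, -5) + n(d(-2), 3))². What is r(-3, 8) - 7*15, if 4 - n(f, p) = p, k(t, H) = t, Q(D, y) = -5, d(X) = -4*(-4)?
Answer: -105 + 2*I*√3 ≈ -105.0 + 3.4641*I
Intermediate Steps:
d(X) = 16
n(f, p) = 4 - p
h(B) = -14 (h(B) = 2 - (-5 + (4 - 1*3))² = 2 - (-5 + (4 - 3))² = 2 - (-5 + 1)² = 2 - 1*(-4)² = 2 - 1*16 = 2 - 16 = -14)
r(N, v) = 2*I*√3 (r(N, v) = √(2 - 14) = √(-12) = 2*I*√3)
r(-3, 8) - 7*15 = 2*I*√3 - 7*15 = 2*I*√3 - 105 = -105 + 2*I*√3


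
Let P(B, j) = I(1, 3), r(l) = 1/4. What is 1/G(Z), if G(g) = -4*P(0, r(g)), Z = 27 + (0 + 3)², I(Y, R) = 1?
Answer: -¼ ≈ -0.25000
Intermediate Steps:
r(l) = ¼
P(B, j) = 1
Z = 36 (Z = 27 + 3² = 27 + 9 = 36)
G(g) = -4 (G(g) = -4*1 = -4)
1/G(Z) = 1/(-4) = -¼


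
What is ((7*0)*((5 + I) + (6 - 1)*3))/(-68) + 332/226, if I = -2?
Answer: 166/113 ≈ 1.4690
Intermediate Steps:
((7*0)*((5 + I) + (6 - 1)*3))/(-68) + 332/226 = ((7*0)*((5 - 2) + (6 - 1)*3))/(-68) + 332/226 = (0*(3 + 5*3))*(-1/68) + 332*(1/226) = (0*(3 + 15))*(-1/68) + 166/113 = (0*18)*(-1/68) + 166/113 = 0*(-1/68) + 166/113 = 0 + 166/113 = 166/113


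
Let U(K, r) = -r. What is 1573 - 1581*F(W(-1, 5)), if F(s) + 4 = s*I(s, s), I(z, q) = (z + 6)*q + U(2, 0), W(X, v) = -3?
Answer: -34790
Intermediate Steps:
I(z, q) = q*(6 + z) (I(z, q) = (z + 6)*q - 1*0 = (6 + z)*q + 0 = q*(6 + z) + 0 = q*(6 + z))
F(s) = -4 + s²*(6 + s) (F(s) = -4 + s*(s*(6 + s)) = -4 + s²*(6 + s))
1573 - 1581*F(W(-1, 5)) = 1573 - 1581*(-4 + (-3)²*(6 - 3)) = 1573 - 1581*(-4 + 9*3) = 1573 - 1581*(-4 + 27) = 1573 - 1581*23 = 1573 - 36363 = -34790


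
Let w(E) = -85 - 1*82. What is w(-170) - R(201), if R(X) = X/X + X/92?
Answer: -15657/92 ≈ -170.18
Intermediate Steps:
w(E) = -167 (w(E) = -85 - 82 = -167)
R(X) = 1 + X/92 (R(X) = 1 + X*(1/92) = 1 + X/92)
w(-170) - R(201) = -167 - (1 + (1/92)*201) = -167 - (1 + 201/92) = -167 - 1*293/92 = -167 - 293/92 = -15657/92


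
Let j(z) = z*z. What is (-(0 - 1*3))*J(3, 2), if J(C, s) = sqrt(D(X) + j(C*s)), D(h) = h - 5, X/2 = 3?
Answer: 3*sqrt(37) ≈ 18.248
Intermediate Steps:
X = 6 (X = 2*3 = 6)
D(h) = -5 + h
j(z) = z**2
J(C, s) = sqrt(1 + C**2*s**2) (J(C, s) = sqrt((-5 + 6) + (C*s)**2) = sqrt(1 + C**2*s**2))
(-(0 - 1*3))*J(3, 2) = (-(0 - 1*3))*sqrt(1 + 3**2*2**2) = (-(0 - 3))*sqrt(1 + 9*4) = (-1*(-3))*sqrt(1 + 36) = 3*sqrt(37)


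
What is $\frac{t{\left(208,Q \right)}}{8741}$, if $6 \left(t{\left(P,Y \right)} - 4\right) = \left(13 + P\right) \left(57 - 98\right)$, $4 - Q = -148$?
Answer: $- \frac{9037}{52446} \approx -0.17231$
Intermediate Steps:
$Q = 152$ ($Q = 4 - -148 = 4 + 148 = 152$)
$t{\left(P,Y \right)} = - \frac{509}{6} - \frac{41 P}{6}$ ($t{\left(P,Y \right)} = 4 + \frac{\left(13 + P\right) \left(57 - 98\right)}{6} = 4 + \frac{\left(13 + P\right) \left(-41\right)}{6} = 4 + \frac{-533 - 41 P}{6} = 4 - \left(\frac{533}{6} + \frac{41 P}{6}\right) = - \frac{509}{6} - \frac{41 P}{6}$)
$\frac{t{\left(208,Q \right)}}{8741} = \frac{- \frac{509}{6} - \frac{4264}{3}}{8741} = \left(- \frac{509}{6} - \frac{4264}{3}\right) \frac{1}{8741} = \left(- \frac{9037}{6}\right) \frac{1}{8741} = - \frac{9037}{52446}$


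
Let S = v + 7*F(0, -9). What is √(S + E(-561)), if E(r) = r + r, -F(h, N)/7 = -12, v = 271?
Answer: I*√263 ≈ 16.217*I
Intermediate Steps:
F(h, N) = 84 (F(h, N) = -7*(-12) = 84)
S = 859 (S = 271 + 7*84 = 271 + 588 = 859)
E(r) = 2*r
√(S + E(-561)) = √(859 + 2*(-561)) = √(859 - 1122) = √(-263) = I*√263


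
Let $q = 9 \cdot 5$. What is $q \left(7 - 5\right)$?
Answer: $90$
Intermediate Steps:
$q = 45$
$q \left(7 - 5\right) = 45 \left(7 - 5\right) = 45 \cdot 2 = 90$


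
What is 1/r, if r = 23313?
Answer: 1/23313 ≈ 4.2895e-5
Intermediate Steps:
1/r = 1/23313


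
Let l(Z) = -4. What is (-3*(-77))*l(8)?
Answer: -924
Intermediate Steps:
(-3*(-77))*l(8) = -3*(-77)*(-4) = 231*(-4) = -924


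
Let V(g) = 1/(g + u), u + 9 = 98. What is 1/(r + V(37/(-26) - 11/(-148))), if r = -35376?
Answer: -168641/5965842092 ≈ -2.8268e-5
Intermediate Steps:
u = 89 (u = -9 + 98 = 89)
V(g) = 1/(89 + g) (V(g) = 1/(g + 89) = 1/(89 + g))
1/(r + V(37/(-26) - 11/(-148))) = 1/(-35376 + 1/(89 + (37/(-26) - 11/(-148)))) = 1/(-35376 + 1/(89 + (37*(-1/26) - 11*(-1/148)))) = 1/(-35376 + 1/(89 + (-37/26 + 11/148))) = 1/(-35376 + 1/(89 - 2595/1924)) = 1/(-35376 + 1/(168641/1924)) = 1/(-35376 + 1924/168641) = 1/(-5965842092/168641) = -168641/5965842092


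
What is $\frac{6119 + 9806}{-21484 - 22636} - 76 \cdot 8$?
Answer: $- \frac{5368177}{8824} \approx -608.36$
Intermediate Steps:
$\frac{6119 + 9806}{-21484 - 22636} - 76 \cdot 8 = \frac{15925}{-44120} - 608 = 15925 \left(- \frac{1}{44120}\right) - 608 = - \frac{3185}{8824} - 608 = - \frac{5368177}{8824}$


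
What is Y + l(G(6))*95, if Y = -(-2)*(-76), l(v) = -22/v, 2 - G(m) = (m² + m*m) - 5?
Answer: -1558/13 ≈ -119.85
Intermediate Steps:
G(m) = 7 - 2*m² (G(m) = 2 - ((m² + m*m) - 5) = 2 - ((m² + m²) - 5) = 2 - (2*m² - 5) = 2 - (-5 + 2*m²) = 2 + (5 - 2*m²) = 7 - 2*m²)
Y = -152 (Y = -2*76 = -152)
Y + l(G(6))*95 = -152 - 22/(7 - 2*6²)*95 = -152 - 22/(7 - 2*36)*95 = -152 - 22/(7 - 72)*95 = -152 - 22/(-65)*95 = -152 - 22*(-1/65)*95 = -152 + (22/65)*95 = -152 + 418/13 = -1558/13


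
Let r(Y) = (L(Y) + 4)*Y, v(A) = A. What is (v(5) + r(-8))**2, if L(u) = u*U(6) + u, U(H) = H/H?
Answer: 10201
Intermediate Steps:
U(H) = 1
L(u) = 2*u (L(u) = u*1 + u = u + u = 2*u)
r(Y) = Y*(4 + 2*Y) (r(Y) = (2*Y + 4)*Y = (4 + 2*Y)*Y = Y*(4 + 2*Y))
(v(5) + r(-8))**2 = (5 + 2*(-8)*(2 - 8))**2 = (5 + 2*(-8)*(-6))**2 = (5 + 96)**2 = 101**2 = 10201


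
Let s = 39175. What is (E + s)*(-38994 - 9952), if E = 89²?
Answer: -2305160816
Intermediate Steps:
E = 7921
(E + s)*(-38994 - 9952) = (7921 + 39175)*(-38994 - 9952) = 47096*(-48946) = -2305160816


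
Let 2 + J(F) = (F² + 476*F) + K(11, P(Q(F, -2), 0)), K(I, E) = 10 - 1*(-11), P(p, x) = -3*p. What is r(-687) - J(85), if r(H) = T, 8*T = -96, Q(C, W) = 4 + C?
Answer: -47716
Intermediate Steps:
T = -12 (T = (⅛)*(-96) = -12)
K(I, E) = 21 (K(I, E) = 10 + 11 = 21)
r(H) = -12
J(F) = 19 + F² + 476*F (J(F) = -2 + ((F² + 476*F) + 21) = -2 + (21 + F² + 476*F) = 19 + F² + 476*F)
r(-687) - J(85) = -12 - (19 + 85² + 476*85) = -12 - (19 + 7225 + 40460) = -12 - 1*47704 = -12 - 47704 = -47716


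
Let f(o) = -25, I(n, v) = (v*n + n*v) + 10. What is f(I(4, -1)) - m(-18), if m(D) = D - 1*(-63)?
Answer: -70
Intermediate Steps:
I(n, v) = 10 + 2*n*v (I(n, v) = (n*v + n*v) + 10 = 2*n*v + 10 = 10 + 2*n*v)
m(D) = 63 + D (m(D) = D + 63 = 63 + D)
f(I(4, -1)) - m(-18) = -25 - (63 - 18) = -25 - 1*45 = -25 - 45 = -70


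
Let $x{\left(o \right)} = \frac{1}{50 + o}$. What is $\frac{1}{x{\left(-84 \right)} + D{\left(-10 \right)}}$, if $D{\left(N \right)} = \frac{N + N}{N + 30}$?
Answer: $- \frac{34}{35} \approx -0.97143$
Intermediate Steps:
$D{\left(N \right)} = \frac{2 N}{30 + N}$
$\frac{1}{x{\left(-84 \right)} + D{\left(-10 \right)}} = \frac{1}{\frac{1}{50 - 84} + 2 \left(-10\right) \frac{1}{30 - 10}} = \frac{1}{\frac{1}{-34} + 2 \left(-10\right) \frac{1}{20}} = \frac{1}{- \frac{1}{34} + 2 \left(-10\right) \frac{1}{20}} = \frac{1}{- \frac{1}{34} - 1} = \frac{1}{- \frac{35}{34}} = - \frac{34}{35}$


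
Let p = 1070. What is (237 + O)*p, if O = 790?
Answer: 1098890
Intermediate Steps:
(237 + O)*p = (237 + 790)*1070 = 1027*1070 = 1098890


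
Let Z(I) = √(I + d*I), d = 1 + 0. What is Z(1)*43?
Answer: 43*√2 ≈ 60.811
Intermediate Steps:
d = 1
Z(I) = √2*√I (Z(I) = √(I + 1*I) = √(I + I) = √(2*I) = √2*√I)
Z(1)*43 = (√2*√1)*43 = (√2*1)*43 = √2*43 = 43*√2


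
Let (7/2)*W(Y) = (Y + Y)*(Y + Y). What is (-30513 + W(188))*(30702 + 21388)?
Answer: 3602596490/7 ≈ 5.1466e+8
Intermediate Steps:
W(Y) = 8*Y**2/7 (W(Y) = 2*((Y + Y)*(Y + Y))/7 = 2*((2*Y)*(2*Y))/7 = 2*(4*Y**2)/7 = 8*Y**2/7)
(-30513 + W(188))*(30702 + 21388) = (-30513 + (8/7)*188**2)*(30702 + 21388) = (-30513 + (8/7)*35344)*52090 = (-30513 + 282752/7)*52090 = (69161/7)*52090 = 3602596490/7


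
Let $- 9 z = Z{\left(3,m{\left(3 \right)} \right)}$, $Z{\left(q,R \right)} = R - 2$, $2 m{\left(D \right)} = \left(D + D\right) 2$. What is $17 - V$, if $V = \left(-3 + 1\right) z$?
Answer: $\frac{145}{9} \approx 16.111$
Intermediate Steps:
$m{\left(D \right)} = 2 D$ ($m{\left(D \right)} = \frac{\left(D + D\right) 2}{2} = \frac{2 D 2}{2} = \frac{4 D}{2} = 2 D$)
$Z{\left(q,R \right)} = -2 + R$
$z = - \frac{4}{9}$ ($z = - \frac{-2 + 2 \cdot 3}{9} = - \frac{-2 + 6}{9} = \left(- \frac{1}{9}\right) 4 = - \frac{4}{9} \approx -0.44444$)
$V = \frac{8}{9}$ ($V = \left(-3 + 1\right) \left(- \frac{4}{9}\right) = \left(-2\right) \left(- \frac{4}{9}\right) = \frac{8}{9} \approx 0.88889$)
$17 - V = 17 - \frac{8}{9} = \frac{145}{9}$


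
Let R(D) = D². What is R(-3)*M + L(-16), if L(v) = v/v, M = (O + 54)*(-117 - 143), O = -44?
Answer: -23399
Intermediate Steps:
M = -2600 (M = (-44 + 54)*(-117 - 143) = 10*(-260) = -2600)
L(v) = 1
R(-3)*M + L(-16) = (-3)²*(-2600) + 1 = 9*(-2600) + 1 = -23400 + 1 = -23399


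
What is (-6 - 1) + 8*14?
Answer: 105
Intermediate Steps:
(-6 - 1) + 8*14 = -7 + 112 = 105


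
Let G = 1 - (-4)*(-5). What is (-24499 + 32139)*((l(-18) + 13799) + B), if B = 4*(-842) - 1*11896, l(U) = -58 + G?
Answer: -11780880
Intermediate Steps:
G = -19 (G = 1 - 1*20 = 1 - 20 = -19)
l(U) = -77 (l(U) = -58 - 19 = -77)
B = -15264 (B = -3368 - 11896 = -15264)
(-24499 + 32139)*((l(-18) + 13799) + B) = (-24499 + 32139)*((-77 + 13799) - 15264) = 7640*(13722 - 15264) = 7640*(-1542) = -11780880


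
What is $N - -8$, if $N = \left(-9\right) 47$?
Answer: $-415$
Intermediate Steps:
$N = -423$
$N - -8 = -423 - -8 = -423 + 8 = -415$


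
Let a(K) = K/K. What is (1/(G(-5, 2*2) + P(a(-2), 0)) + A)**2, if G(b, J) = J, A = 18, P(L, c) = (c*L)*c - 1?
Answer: 3025/9 ≈ 336.11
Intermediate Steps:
a(K) = 1
P(L, c) = -1 + L*c**2 (P(L, c) = (L*c)*c - 1 = L*c**2 - 1 = -1 + L*c**2)
(1/(G(-5, 2*2) + P(a(-2), 0)) + A)**2 = (1/(2*2 + (-1 + 1*0**2)) + 18)**2 = (1/(4 + (-1 + 1*0)) + 18)**2 = (1/(4 + (-1 + 0)) + 18)**2 = (1/(4 - 1) + 18)**2 = (1/3 + 18)**2 = (55/3)**2 = 3025/9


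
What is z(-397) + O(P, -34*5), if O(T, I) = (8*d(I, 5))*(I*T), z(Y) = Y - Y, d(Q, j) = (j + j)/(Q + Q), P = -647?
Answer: -25880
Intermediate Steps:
d(Q, j) = j/Q (d(Q, j) = (2*j)/((2*Q)) = (2*j)*(1/(2*Q)) = j/Q)
z(Y) = 0
O(T, I) = 40*T (O(T, I) = (8*(5/I))*(I*T) = (40/I)*(I*T) = 40*T)
z(-397) + O(P, -34*5) = 0 + 40*(-647) = 0 - 25880 = -25880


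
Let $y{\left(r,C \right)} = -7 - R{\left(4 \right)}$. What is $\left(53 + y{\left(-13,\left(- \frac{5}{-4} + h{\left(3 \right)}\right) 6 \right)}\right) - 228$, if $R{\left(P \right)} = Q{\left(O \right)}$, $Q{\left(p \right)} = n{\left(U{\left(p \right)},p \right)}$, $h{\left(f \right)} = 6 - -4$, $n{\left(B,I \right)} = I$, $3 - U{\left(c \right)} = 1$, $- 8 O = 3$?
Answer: $- \frac{1453}{8} \approx -181.63$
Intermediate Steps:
$O = - \frac{3}{8}$ ($O = \left(- \frac{1}{8}\right) 3 = - \frac{3}{8} \approx -0.375$)
$U{\left(c \right)} = 2$ ($U{\left(c \right)} = 3 - 1 = 2$)
$h{\left(f \right)} = 10$ ($h{\left(f \right)} = 6 + 4 = 10$)
$Q{\left(p \right)} = p$
$R{\left(P \right)} = - \frac{3}{8}$
$y{\left(r,C \right)} = - \frac{53}{8}$ ($y{\left(r,C \right)} = -7 - - \frac{3}{8} = -7 + \frac{3}{8} = - \frac{53}{8}$)
$\left(53 + y{\left(-13,\left(- \frac{5}{-4} + h{\left(3 \right)}\right) 6 \right)}\right) - 228 = \left(53 - \frac{53}{8}\right) - 228 = \frac{371}{8} - 228 = - \frac{1453}{8}$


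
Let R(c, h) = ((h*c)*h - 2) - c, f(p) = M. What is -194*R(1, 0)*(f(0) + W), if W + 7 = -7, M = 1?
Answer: -7566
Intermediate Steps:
f(p) = 1
W = -14 (W = -7 - 7 = -14)
R(c, h) = -2 - c + c*h² (R(c, h) = ((c*h)*h - 2) - c = (c*h² - 2) - c = (-2 + c*h²) - c = -2 - c + c*h²)
-194*R(1, 0)*(f(0) + W) = -194*(-2 - 1*1 + 1*0²)*(1 - 14) = -194*(-2 - 1 + 1*0)*(-13) = -194*(-2 - 1 + 0)*(-13) = -(-582)*(-13) = -194*39 = -7566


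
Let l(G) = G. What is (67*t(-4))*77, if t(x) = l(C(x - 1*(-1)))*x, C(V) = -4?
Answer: 82544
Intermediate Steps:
t(x) = -4*x
(67*t(-4))*77 = (67*(-4*(-4)))*77 = (67*16)*77 = 1072*77 = 82544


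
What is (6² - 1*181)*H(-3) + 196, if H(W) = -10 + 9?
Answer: 341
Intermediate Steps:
H(W) = -1
(6² - 1*181)*H(-3) + 196 = (6² - 1*181)*(-1) + 196 = (36 - 181)*(-1) + 196 = -145*(-1) + 196 = 145 + 196 = 341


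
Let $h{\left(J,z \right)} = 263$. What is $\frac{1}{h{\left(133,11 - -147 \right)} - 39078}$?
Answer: $- \frac{1}{38815} \approx -2.5763 \cdot 10^{-5}$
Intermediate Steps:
$\frac{1}{h{\left(133,11 - -147 \right)} - 39078} = \frac{1}{263 - 39078} = \frac{1}{-38815} = - \frac{1}{38815}$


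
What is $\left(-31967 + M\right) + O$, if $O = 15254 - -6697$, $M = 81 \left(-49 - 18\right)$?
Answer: $-15443$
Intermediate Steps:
$M = -5427$ ($M = 81 \left(-67\right) = -5427$)
$O = 21951$ ($O = 15254 + 6697 = 21951$)
$\left(-31967 + M\right) + O = \left(-31967 - 5427\right) + 21951 = -37394 + 21951 = -15443$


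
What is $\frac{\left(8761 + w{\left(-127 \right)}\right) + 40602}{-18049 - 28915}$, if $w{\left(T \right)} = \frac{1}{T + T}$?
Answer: $- \frac{12538201}{11928856} \approx -1.0511$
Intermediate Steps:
$w{\left(T \right)} = \frac{1}{2 T}$
$\frac{\left(8761 + w{\left(-127 \right)}\right) + 40602}{-18049 - 28915} = \frac{\left(8761 + \frac{1}{2 \left(-127\right)}\right) + 40602}{-18049 - 28915} = \frac{\left(8761 + \frac{1}{2} \left(- \frac{1}{127}\right)\right) + 40602}{-46964} = \left(\left(8761 - \frac{1}{254}\right) + 40602\right) \left(- \frac{1}{46964}\right) = \left(\frac{2225293}{254} + 40602\right) \left(- \frac{1}{46964}\right) = \frac{12538201}{254} \left(- \frac{1}{46964}\right) = - \frac{12538201}{11928856}$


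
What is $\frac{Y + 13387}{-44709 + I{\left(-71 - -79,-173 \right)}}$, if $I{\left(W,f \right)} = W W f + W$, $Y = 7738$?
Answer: $- \frac{21125}{55773} \approx -0.37877$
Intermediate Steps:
$I{\left(W,f \right)} = W + f W^{2}$ ($I{\left(W,f \right)} = W^{2} f + W = f W^{2} + W = W + f W^{2}$)
$\frac{Y + 13387}{-44709 + I{\left(-71 - -79,-173 \right)}} = \frac{7738 + 13387}{-44709 + \left(-71 - -79\right) \left(1 + \left(-71 - -79\right) \left(-173\right)\right)} = \frac{21125}{-44709 + \left(-71 + 79\right) \left(1 + \left(-71 + 79\right) \left(-173\right)\right)} = \frac{21125}{-44709 + 8 \left(1 + 8 \left(-173\right)\right)} = \frac{21125}{-44709 + 8 \left(1 - 1384\right)} = \frac{21125}{-44709 + 8 \left(-1383\right)} = \frac{21125}{-44709 - 11064} = \frac{21125}{-55773} = 21125 \left(- \frac{1}{55773}\right) = - \frac{21125}{55773}$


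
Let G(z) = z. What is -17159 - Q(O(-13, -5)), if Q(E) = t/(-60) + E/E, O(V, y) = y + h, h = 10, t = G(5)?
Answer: -205919/12 ≈ -17160.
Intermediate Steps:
t = 5
O(V, y) = 10 + y (O(V, y) = y + 10 = 10 + y)
Q(E) = 11/12 (Q(E) = 5/(-60) + E/E = 5*(-1/60) + 1 = -1/12 + 1 = 11/12)
-17159 - Q(O(-13, -5)) = -17159 - 1*11/12 = -17159 - 11/12 = -205919/12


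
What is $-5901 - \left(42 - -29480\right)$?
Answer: $-35423$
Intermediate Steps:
$-5901 - \left(42 - -29480\right) = -5901 - \left(42 + 29480\right) = -5901 - 29522 = -35423$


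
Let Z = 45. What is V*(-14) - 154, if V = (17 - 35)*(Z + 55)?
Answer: 25046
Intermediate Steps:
V = -1800 (V = (17 - 35)*(45 + 55) = -18*100 = -1800)
V*(-14) - 154 = -1800*(-14) - 154 = 25200 - 154 = 25046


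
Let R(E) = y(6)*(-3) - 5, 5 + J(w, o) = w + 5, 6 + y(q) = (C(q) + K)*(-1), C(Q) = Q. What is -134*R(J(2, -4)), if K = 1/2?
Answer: -4355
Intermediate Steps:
K = 1/2 (K = 1*(1/2) = 1/2 ≈ 0.50000)
y(q) = -13/2 - q (y(q) = -6 + (q + 1/2)*(-1) = -6 + (1/2 + q)*(-1) = -6 + (-1/2 - q) = -13/2 - q)
J(w, o) = w (J(w, o) = -5 + (w + 5) = -5 + (5 + w) = w)
R(E) = 65/2 (R(E) = (-13/2 - 1*6)*(-3) - 5 = (-13/2 - 6)*(-3) - 5 = -25/2*(-3) - 5 = 75/2 - 5 = 65/2)
-134*R(J(2, -4)) = -134*65/2 = -4355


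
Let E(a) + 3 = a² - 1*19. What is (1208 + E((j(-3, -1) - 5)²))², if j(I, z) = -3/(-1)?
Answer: 1444804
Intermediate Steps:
j(I, z) = 3 (j(I, z) = -3*(-1) = 3)
E(a) = -22 + a² (E(a) = -3 + (a² - 1*19) = -3 + (a² - 19) = -3 + (-19 + a²) = -22 + a²)
(1208 + E((j(-3, -1) - 5)²))² = (1208 + (-22 + ((3 - 5)²)²))² = (1208 + (-22 + ((-2)²)²))² = (1208 + (-22 + 4²))² = (1208 + (-22 + 16))² = (1208 - 6)² = 1202² = 1444804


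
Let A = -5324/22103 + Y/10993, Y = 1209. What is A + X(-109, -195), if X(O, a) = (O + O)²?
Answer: 11547267926991/242978279 ≈ 47524.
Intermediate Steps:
A = -31804205/242978279 (A = -5324/22103 + 1209/10993 = -31804205/242978279 ≈ -0.13089)
X(O, a) = 4*O² (X(O, a) = (2*O)² = 4*O²)
A + X(-109, -195) = -31804205/242978279 + 4*(-109)² = -31804205/242978279 + 4*11881 = -31804205/242978279 + 47524 = 11547267926991/242978279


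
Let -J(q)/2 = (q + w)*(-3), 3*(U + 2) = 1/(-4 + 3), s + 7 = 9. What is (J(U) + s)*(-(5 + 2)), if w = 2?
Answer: 0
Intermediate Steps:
s = 2 (s = -7 + 9 = 2)
U = -7/3 (U = -2 + 1/(3*(-4 + 3)) = -2 + (⅓)/(-1) = -2 + (⅓)*(-1) = -2 - ⅓ = -7/3 ≈ -2.3333)
J(q) = 12 + 6*q (J(q) = -2*(q + 2)*(-3) = -2*(2 + q)*(-3) = -2*(-6 - 3*q) = 12 + 6*q)
(J(U) + s)*(-(5 + 2)) = ((12 + 6*(-7/3)) + 2)*(-(5 + 2)) = ((12 - 14) + 2)*(-1*7) = (-2 + 2)*(-7) = 0*(-7) = 0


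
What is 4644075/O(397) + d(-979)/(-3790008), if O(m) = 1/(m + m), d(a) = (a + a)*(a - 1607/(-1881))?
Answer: 298721153253638953/81011421 ≈ 3.6874e+9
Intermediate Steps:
d(a) = 2*a*(1607/1881 + a) (d(a) = (2*a)*(a - 1607*(-1/1881)) = (2*a)*(a + 1607/1881) = (2*a)*(1607/1881 + a) = 2*a*(1607/1881 + a))
O(m) = 1/(2*m)
4644075/O(397) + d(-979)/(-3790008) = 4644075/(((½)/397)) + ((2/1881)*(-979)*(1607 + 1881*(-979)))/(-3790008) = 4644075/(((½)*(1/397))) + ((2/1881)*(-979)*(1607 - 1841499))*(-1/3790008) = 4644075/(1/794) + ((2/1881)*(-979)*(-1839892))*(-1/3790008) = 4644075*794 + (327500776/171)*(-1/3790008) = 3687395550 - 40937597/81011421 = 298721153253638953/81011421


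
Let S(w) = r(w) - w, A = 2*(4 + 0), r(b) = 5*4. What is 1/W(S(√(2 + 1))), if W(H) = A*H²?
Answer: 1/(8*(20 - √3)²) ≈ 0.00037457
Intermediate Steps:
r(b) = 20
A = 8 (A = 2*4 = 8)
S(w) = 20 - w
W(H) = 8*H²
1/W(S(√(2 + 1))) = 1/(8*(20 - √(2 + 1))²) = 1/(8*(20 - √3)²)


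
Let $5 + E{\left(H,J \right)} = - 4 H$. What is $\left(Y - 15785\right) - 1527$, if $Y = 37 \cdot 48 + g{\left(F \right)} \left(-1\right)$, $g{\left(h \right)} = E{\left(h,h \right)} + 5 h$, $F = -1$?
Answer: $-15530$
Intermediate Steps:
$E{\left(H,J \right)} = -5 - 4 H$
$g{\left(h \right)} = -5 + h$ ($g{\left(h \right)} = \left(-5 - 4 h\right) + 5 h = -5 + h$)
$Y = 1782$ ($Y = 37 \cdot 48 + \left(-5 - 1\right) \left(-1\right) = 1776 - -6 = 1776 + 6 = 1782$)
$\left(Y - 15785\right) - 1527 = \left(1782 - 15785\right) - 1527 = -14003 - 1527 = -15530$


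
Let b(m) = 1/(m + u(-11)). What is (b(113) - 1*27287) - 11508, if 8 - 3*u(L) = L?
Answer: -13888607/358 ≈ -38795.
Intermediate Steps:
u(L) = 8/3 - L/3
b(m) = 1/(19/3 + m) (b(m) = 1/(m + (8/3 - ⅓*(-11))) = 1/(m + (8/3 + 11/3)) = 1/(m + 19/3) = 1/(19/3 + m))
(b(113) - 1*27287) - 11508 = (3/(19 + 3*113) - 1*27287) - 11508 = (3/(19 + 339) - 27287) - 11508 = (3/358 - 27287) - 11508 = -9768743/358 - 11508 = -13888607/358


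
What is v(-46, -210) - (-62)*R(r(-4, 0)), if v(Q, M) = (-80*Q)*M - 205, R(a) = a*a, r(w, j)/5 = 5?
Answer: -734255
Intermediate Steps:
r(w, j) = 25 (r(w, j) = 5*5 = 25)
R(a) = a²
v(Q, M) = -205 - 80*M*Q (v(Q, M) = -80*M*Q - 205 = -205 - 80*M*Q)
v(-46, -210) - (-62)*R(r(-4, 0)) = (-205 - 80*(-210)*(-46)) - (-62)*25² = (-205 - 772800) - (-62)*625 = -773005 - 1*(-38750) = -773005 + 38750 = -734255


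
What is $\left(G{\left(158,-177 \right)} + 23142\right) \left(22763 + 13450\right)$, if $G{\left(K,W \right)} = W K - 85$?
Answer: $-177769617$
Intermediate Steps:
$G{\left(K,W \right)} = -85 + K W$ ($G{\left(K,W \right)} = K W - 85 = -85 + K W$)
$\left(G{\left(158,-177 \right)} + 23142\right) \left(22763 + 13450\right) = \left(\left(-85 + 158 \left(-177\right)\right) + 23142\right) \left(22763 + 13450\right) = \left(\left(-85 - 27966\right) + 23142\right) 36213 = \left(-28051 + 23142\right) 36213 = \left(-4909\right) 36213 = -177769617$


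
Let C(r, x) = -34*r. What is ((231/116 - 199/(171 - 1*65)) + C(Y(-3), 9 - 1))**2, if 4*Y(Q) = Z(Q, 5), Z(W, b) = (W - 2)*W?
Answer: 613353682561/37797904 ≈ 16227.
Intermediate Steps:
Z(W, b) = W*(-2 + W) (Z(W, b) = (-2 + W)*W = W*(-2 + W))
Y(Q) = Q*(-2 + Q)/4 (Y(Q) = (Q*(-2 + Q))/4 = Q*(-2 + Q)/4)
((231/116 - 199/(171 - 1*65)) + C(Y(-3), 9 - 1))**2 = ((231/116 - 199/(171 - 1*65)) - 17*(-3)*(-2 - 3)/2)**2 = ((231*(1/116) - 199/(171 - 65)) - 17*(-3)*(-5)/2)**2 = ((231/116 - 199/106) - 34*15/4)**2 = ((231/116 - 199*1/106) - 255/2)**2 = ((231/116 - 199/106) - 255/2)**2 = (701/6148 - 255/2)**2 = (-783169/6148)**2 = 613353682561/37797904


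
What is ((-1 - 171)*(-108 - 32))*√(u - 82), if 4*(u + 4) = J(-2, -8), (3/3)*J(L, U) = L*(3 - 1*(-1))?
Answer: 48160*I*√22 ≈ 2.2589e+5*I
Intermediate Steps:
J(L, U) = 4*L (J(L, U) = L*(3 - 1*(-1)) = L*(3 + 1) = L*4 = 4*L)
u = -6 (u = -4 + (4*(-2))/4 = -4 + (¼)*(-8) = -4 - 2 = -6)
((-1 - 171)*(-108 - 32))*√(u - 82) = ((-1 - 171)*(-108 - 32))*√(-6 - 82) = (-172*(-140))*√(-88) = 24080*(2*I*√22) = 48160*I*√22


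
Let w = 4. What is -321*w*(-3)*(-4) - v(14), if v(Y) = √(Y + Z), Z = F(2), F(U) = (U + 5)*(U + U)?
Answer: -15408 - √42 ≈ -15414.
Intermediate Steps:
F(U) = 2*U*(5 + U) (F(U) = (5 + U)*(2*U) = 2*U*(5 + U))
Z = 28 (Z = 2*2*(5 + 2) = 2*2*7 = 28)
v(Y) = √(28 + Y) (v(Y) = √(Y + 28) = √(28 + Y))
-321*w*(-3)*(-4) - v(14) = -321*4*(-3)*(-4) - √(28 + 14) = -(-3852)*(-4) - √42 = -321*48 - √42 = -15408 - √42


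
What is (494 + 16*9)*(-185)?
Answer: -118030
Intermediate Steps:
(494 + 16*9)*(-185) = (494 + 144)*(-185) = 638*(-185) = -118030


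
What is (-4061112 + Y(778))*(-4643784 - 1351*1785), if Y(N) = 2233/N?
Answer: 22291583074851057/778 ≈ 2.8652e+13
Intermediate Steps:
(-4061112 + Y(778))*(-4643784 - 1351*1785) = (-4061112 + 2233/778)*(-4643784 - 1351*1785) = (-4061112 + 2233*(1/778))*(-4643784 - 2411535) = (-4061112 + 2233/778)*(-7055319) = -3159542903/778*(-7055319) = 22291583074851057/778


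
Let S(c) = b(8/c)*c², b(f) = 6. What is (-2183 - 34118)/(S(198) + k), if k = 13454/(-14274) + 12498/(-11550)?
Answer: -498729456225/3231650033554 ≈ -0.15433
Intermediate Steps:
S(c) = 6*c²
k = -27815846/13738725 (k = 13454*(-1/14274) + 12498*(-1/11550) = -6727/7137 - 2083/1925 = -27815846/13738725 ≈ -2.0246)
(-2183 - 34118)/(S(198) + k) = (-2183 - 34118)/(6*198² - 27815846/13738725) = -36301/(6*39204 - 27815846/13738725) = -36301/(235224 - 27815846/13738725) = -36301/3231650033554/13738725 = -36301*13738725/3231650033554 = -498729456225/3231650033554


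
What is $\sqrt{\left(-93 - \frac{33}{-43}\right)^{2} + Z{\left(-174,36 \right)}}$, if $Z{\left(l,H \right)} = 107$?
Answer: $\frac{\sqrt{15926999}}{43} \approx 92.811$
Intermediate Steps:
$\sqrt{\left(-93 - \frac{33}{-43}\right)^{2} + Z{\left(-174,36 \right)}} = \sqrt{\left(-93 - \frac{33}{-43}\right)^{2} + 107} = \sqrt{\left(-93 - - \frac{33}{43}\right)^{2} + 107} = \sqrt{\left(-93 + \frac{33}{43}\right)^{2} + 107} = \sqrt{\left(- \frac{3966}{43}\right)^{2} + 107} = \sqrt{\frac{15729156}{1849} + 107} = \sqrt{\frac{15926999}{1849}} = \frac{\sqrt{15926999}}{43}$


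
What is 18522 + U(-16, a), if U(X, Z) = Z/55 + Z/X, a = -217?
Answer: 16307823/880 ≈ 18532.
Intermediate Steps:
U(X, Z) = Z/55 + Z/X (U(X, Z) = Z*(1/55) + Z/X = Z/55 + Z/X)
18522 + U(-16, a) = 18522 + ((1/55)*(-217) - 217/(-16)) = 18522 + (-217/55 - 217*(-1/16)) = 18522 + (-217/55 + 217/16) = 18522 + 8463/880 = 16307823/880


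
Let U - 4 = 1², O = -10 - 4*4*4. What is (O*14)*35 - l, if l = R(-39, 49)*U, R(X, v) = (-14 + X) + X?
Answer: -35800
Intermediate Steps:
O = -74 (O = -10 - 16*4 = -10 - 1*64 = -10 - 64 = -74)
R(X, v) = -14 + 2*X
U = 5 (U = 4 + 1² = 4 + 1 = 5)
l = -460 (l = (-14 + 2*(-39))*5 = (-14 - 78)*5 = -92*5 = -460)
(O*14)*35 - l = -74*14*35 - 1*(-460) = -1036*35 + 460 = -36260 + 460 = -35800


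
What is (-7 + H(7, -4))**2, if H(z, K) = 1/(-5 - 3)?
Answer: 3249/64 ≈ 50.766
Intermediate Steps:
H(z, K) = -1/8 (H(z, K) = 1/(-8) = -1/8)
(-7 + H(7, -4))**2 = (-7 - 1/8)**2 = (-57/8)**2 = 3249/64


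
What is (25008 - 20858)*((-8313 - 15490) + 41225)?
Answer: 72301300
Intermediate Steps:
(25008 - 20858)*((-8313 - 15490) + 41225) = 4150*(-23803 + 41225) = 4150*17422 = 72301300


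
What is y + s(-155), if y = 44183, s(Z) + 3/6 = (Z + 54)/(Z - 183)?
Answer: 7466893/169 ≈ 44183.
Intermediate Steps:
s(Z) = -½ + (54 + Z)/(-183 + Z) (s(Z) = -½ + (Z + 54)/(Z - 183) = -½ + (54 + Z)/(-183 + Z))
y + s(-155) = 44183 + (291 - 155)/(2*(-183 - 155)) = 44183 + (½)*136/(-338) = 44183 + (½)*(-1/338)*136 = 44183 - 34/169 = 7466893/169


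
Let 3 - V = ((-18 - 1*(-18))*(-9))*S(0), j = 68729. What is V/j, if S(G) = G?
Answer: 3/68729 ≈ 4.3650e-5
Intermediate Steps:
V = 3 (V = 3 - (-18 - 1*(-18))*(-9)*0 = 3 - (-18 + 18)*(-9)*0 = 3 - 0*(-9)*0 = 3 - 0*0 = 3 - 1*0 = 3 + 0 = 3)
V/j = 3/68729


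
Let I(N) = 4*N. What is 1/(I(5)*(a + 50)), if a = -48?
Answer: 1/40 ≈ 0.025000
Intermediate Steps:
1/(I(5)*(a + 50)) = 1/((4*5)*(-48 + 50)) = 1/(20*2) = 1/40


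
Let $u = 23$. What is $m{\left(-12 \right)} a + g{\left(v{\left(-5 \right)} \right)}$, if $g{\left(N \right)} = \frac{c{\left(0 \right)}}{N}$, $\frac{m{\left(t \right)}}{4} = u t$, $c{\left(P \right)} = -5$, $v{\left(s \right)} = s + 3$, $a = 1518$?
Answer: $- \frac{3351739}{2} \approx -1.6759 \cdot 10^{6}$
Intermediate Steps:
$v{\left(s \right)} = 3 + s$
$m{\left(t \right)} = 92 t$ ($m{\left(t \right)} = 4 \cdot 23 t = 92 t$)
$g{\left(N \right)} = - \frac{5}{N}$
$m{\left(-12 \right)} a + g{\left(v{\left(-5 \right)} \right)} = 92 \left(-12\right) 1518 - \frac{5}{3 - 5} = \left(-1104\right) 1518 - \frac{5}{-2} = -1675872 - - \frac{5}{2} = -1675872 + \frac{5}{2} = - \frac{3351739}{2}$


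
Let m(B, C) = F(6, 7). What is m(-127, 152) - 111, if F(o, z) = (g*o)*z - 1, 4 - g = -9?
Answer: 434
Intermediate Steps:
g = 13 (g = 4 - 1*(-9) = 4 + 9 = 13)
F(o, z) = -1 + 13*o*z (F(o, z) = (13*o)*z - 1 = 13*o*z - 1 = -1 + 13*o*z)
m(B, C) = 545 (m(B, C) = -1 + 13*6*7 = -1 + 546 = 545)
m(-127, 152) - 111 = 545 - 111 = 434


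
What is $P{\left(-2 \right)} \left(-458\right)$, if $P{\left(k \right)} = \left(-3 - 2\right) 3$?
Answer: $6870$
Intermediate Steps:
$P{\left(k \right)} = -15$ ($P{\left(k \right)} = \left(-5\right) 3 = -15$)
$P{\left(-2 \right)} \left(-458\right) = \left(-15\right) \left(-458\right) = 6870$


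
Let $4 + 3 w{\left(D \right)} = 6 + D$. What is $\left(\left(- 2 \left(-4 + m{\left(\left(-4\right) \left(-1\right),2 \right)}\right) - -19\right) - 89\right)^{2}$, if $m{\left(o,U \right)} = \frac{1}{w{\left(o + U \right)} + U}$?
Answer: $\frac{190969}{49} \approx 3897.3$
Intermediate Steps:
$w{\left(D \right)} = \frac{2}{3} + \frac{D}{3}$ ($w{\left(D \right)} = - \frac{4}{3} + \frac{6 + D}{3} = - \frac{4}{3} + \left(2 + \frac{D}{3}\right) = \frac{2}{3} + \frac{D}{3}$)
$m{\left(o,U \right)} = \frac{1}{\frac{2}{3} + \frac{o}{3} + \frac{4 U}{3}}$ ($m{\left(o,U \right)} = \frac{1}{\left(\frac{2}{3} + \frac{o + U}{3}\right) + U} = \frac{1}{\left(\frac{2}{3} + \frac{U + o}{3}\right) + U} = \frac{1}{\left(\frac{2}{3} + \left(\frac{U}{3} + \frac{o}{3}\right)\right) + U} = \frac{1}{\left(\frac{2}{3} + \frac{U}{3} + \frac{o}{3}\right) + U} = \frac{1}{\frac{2}{3} + \frac{o}{3} + \frac{4 U}{3}}$)
$\left(\left(- 2 \left(-4 + m{\left(\left(-4\right) \left(-1\right),2 \right)}\right) - -19\right) - 89\right)^{2} = \left(\left(- 2 \left(-4 + \frac{3}{2 - -4 + 4 \cdot 2}\right) - -19\right) - 89\right)^{2} = \left(\left(- 2 \left(-4 + \frac{3}{2 + 4 + 8}\right) + 19\right) - 89\right)^{2} = \left(\left(- 2 \left(-4 + \frac{3}{14}\right) + 19\right) - 89\right)^{2} = \left(\left(\left(-2\right) \left(- \frac{53}{14}\right) + 19\right) - 89\right)^{2} = \left(\left(\frac{53}{7} + 19\right) - 89\right)^{2} = \left(\frac{186}{7} - 89\right)^{2} = \left(- \frac{437}{7}\right)^{2} = \frac{190969}{49}$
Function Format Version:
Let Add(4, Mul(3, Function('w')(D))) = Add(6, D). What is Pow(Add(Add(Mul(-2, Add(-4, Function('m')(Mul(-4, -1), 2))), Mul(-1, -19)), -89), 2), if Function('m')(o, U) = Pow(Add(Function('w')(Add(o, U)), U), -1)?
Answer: Rational(190969, 49) ≈ 3897.3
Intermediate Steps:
Function('w')(D) = Add(Rational(2, 3), Mul(Rational(1, 3), D)) (Function('w')(D) = Add(Rational(-4, 3), Mul(Rational(1, 3), Add(6, D))) = Add(Rational(-4, 3), Add(2, Mul(Rational(1, 3), D))) = Add(Rational(2, 3), Mul(Rational(1, 3), D)))
Function('m')(o, U) = Pow(Add(Rational(2, 3), Mul(Rational(1, 3), o), Mul(Rational(4, 3), U)), -1) (Function('m')(o, U) = Pow(Add(Add(Rational(2, 3), Mul(Rational(1, 3), Add(o, U))), U), -1) = Pow(Add(Add(Rational(2, 3), Mul(Rational(1, 3), Add(U, o))), U), -1) = Pow(Add(Add(Rational(2, 3), Add(Mul(Rational(1, 3), U), Mul(Rational(1, 3), o))), U), -1) = Pow(Add(Add(Rational(2, 3), Mul(Rational(1, 3), U), Mul(Rational(1, 3), o)), U), -1) = Pow(Add(Rational(2, 3), Mul(Rational(1, 3), o), Mul(Rational(4, 3), U)), -1))
Pow(Add(Add(Mul(-2, Add(-4, Function('m')(Mul(-4, -1), 2))), Mul(-1, -19)), -89), 2) = Pow(Add(Add(Mul(-2, Add(-4, Mul(3, Pow(Add(2, Mul(-4, -1), Mul(4, 2)), -1)))), Mul(-1, -19)), -89), 2) = Pow(Add(Add(Mul(-2, Add(-4, Mul(3, Pow(Add(2, 4, 8), -1)))), 19), -89), 2) = Pow(Add(Add(Mul(-2, Add(-4, Mul(3, Pow(14, -1)))), 19), -89), 2) = Pow(Add(Add(Mul(-2, Add(-4, Mul(3, Rational(1, 14)))), 19), -89), 2) = Pow(Add(Add(Mul(-2, Add(-4, Rational(3, 14))), 19), -89), 2) = Pow(Add(Add(Mul(-2, Rational(-53, 14)), 19), -89), 2) = Pow(Add(Add(Rational(53, 7), 19), -89), 2) = Pow(Add(Rational(186, 7), -89), 2) = Pow(Rational(-437, 7), 2) = Rational(190969, 49)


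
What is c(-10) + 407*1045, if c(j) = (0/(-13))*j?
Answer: 425315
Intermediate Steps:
c(j) = 0 (c(j) = (0*(-1/13))*j = 0*j = 0)
c(-10) + 407*1045 = 0 + 407*1045 = 0 + 425315 = 425315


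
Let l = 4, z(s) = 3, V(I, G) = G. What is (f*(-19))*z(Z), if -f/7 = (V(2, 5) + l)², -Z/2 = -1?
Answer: 32319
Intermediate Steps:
Z = 2 (Z = -2*(-1) = 2)
f = -567 (f = -7*(5 + 4)² = -7*9² = -7*81 = -567)
(f*(-19))*z(Z) = -567*(-19)*3 = 10773*3 = 32319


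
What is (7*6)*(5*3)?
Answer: 630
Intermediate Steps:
(7*6)*(5*3) = 42*15 = 630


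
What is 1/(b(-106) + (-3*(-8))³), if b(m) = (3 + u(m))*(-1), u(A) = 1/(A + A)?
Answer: 212/2930053 ≈ 7.2354e-5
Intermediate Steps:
u(A) = 1/(2*A)
b(m) = -3 - 1/(2*m) (b(m) = (3 + 1/(2*m))*(-1) = -3 - 1/(2*m))
1/(b(-106) + (-3*(-8))³) = 1/((-3 - ½/(-106)) + (-3*(-8))³) = 1/((-3 - ½*(-1/106)) + 24³) = 1/((-3 + 1/212) + 13824) = 1/(-635/212 + 13824) = 1/(2930053/212) = 212/2930053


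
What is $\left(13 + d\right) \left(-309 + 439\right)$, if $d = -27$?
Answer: $-1820$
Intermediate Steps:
$\left(13 + d\right) \left(-309 + 439\right) = \left(13 - 27\right) \left(-309 + 439\right) = \left(-14\right) 130 = -1820$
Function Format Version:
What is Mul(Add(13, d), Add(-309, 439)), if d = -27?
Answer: -1820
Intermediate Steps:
Mul(Add(13, d), Add(-309, 439)) = Mul(Add(13, -27), Add(-309, 439)) = Mul(-14, 130) = -1820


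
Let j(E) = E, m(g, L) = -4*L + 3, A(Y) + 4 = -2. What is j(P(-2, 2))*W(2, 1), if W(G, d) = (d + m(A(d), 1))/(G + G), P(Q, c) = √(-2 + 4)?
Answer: 0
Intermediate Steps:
A(Y) = -6 (A(Y) = -4 - 2 = -6)
m(g, L) = 3 - 4*L
P(Q, c) = √2
W(G, d) = (-1 + d)/(2*G) (W(G, d) = (d + (3 - 4*1))/(G + G) = (d + (3 - 4))/((2*G)) = (d - 1)*(1/(2*G)) = (-1 + d)*(1/(2*G)) = (-1 + d)/(2*G))
j(P(-2, 2))*W(2, 1) = √2*((½)*(-1 + 1)/2) = √2*((½)*(½)*0) = √2*0 = 0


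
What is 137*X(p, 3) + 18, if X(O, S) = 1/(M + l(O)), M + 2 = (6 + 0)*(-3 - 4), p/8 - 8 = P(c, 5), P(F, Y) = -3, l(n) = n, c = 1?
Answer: -65/4 ≈ -16.250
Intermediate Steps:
p = 40 (p = 64 + 8*(-3) = 64 - 24 = 40)
M = -44 (M = -2 + (6 + 0)*(-3 - 4) = -2 + 6*(-7) = -2 - 42 = -44)
X(O, S) = 1/(-44 + O)
137*X(p, 3) + 18 = 137/(-44 + 40) + 18 = 137/(-4) + 18 = 137*(-¼) + 18 = -137/4 + 18 = -65/4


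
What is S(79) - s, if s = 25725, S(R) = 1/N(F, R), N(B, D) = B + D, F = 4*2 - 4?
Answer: -2135174/83 ≈ -25725.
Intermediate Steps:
F = 4 (F = 8 - 4 = 4)
S(R) = 1/(4 + R)
S(79) - s = 1/(4 + 79) - 1*25725 = 1/83 - 25725 = -2135174/83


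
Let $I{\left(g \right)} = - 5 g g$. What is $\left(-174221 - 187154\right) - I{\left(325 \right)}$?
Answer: $166750$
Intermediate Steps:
$I{\left(g \right)} = - 5 g^{2}$
$\left(-174221 - 187154\right) - I{\left(325 \right)} = \left(-174221 - 187154\right) - - 5 \cdot 325^{2} = \left(-174221 - 187154\right) - \left(-5\right) 105625 = -361375 - -528125 = -361375 + 528125 = 166750$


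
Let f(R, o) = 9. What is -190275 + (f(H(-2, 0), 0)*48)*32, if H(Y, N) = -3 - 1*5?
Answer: -176451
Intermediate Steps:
H(Y, N) = -8 (H(Y, N) = -3 - 5 = -8)
-190275 + (f(H(-2, 0), 0)*48)*32 = -190275 + (9*48)*32 = -190275 + 432*32 = -190275 + 13824 = -176451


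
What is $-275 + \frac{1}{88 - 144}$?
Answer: $- \frac{15401}{56} \approx -275.02$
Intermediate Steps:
$-275 + \frac{1}{88 - 144} = -275 + \frac{1}{-56} = -275 - \frac{1}{56} = - \frac{15401}{56}$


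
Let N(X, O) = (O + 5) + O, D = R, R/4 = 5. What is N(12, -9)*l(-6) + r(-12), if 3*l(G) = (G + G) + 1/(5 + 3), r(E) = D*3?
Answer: 2675/24 ≈ 111.46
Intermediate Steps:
R = 20 (R = 4*5 = 20)
D = 20
N(X, O) = 5 + 2*O (N(X, O) = (5 + O) + O = 5 + 2*O)
r(E) = 60 (r(E) = 20*3 = 60)
l(G) = 1/24 + 2*G/3 (l(G) = ((G + G) + 1/(5 + 3))/3 = (2*G + 1/8)/3 = (1/8 + 2*G)/3 = 1/24 + 2*G/3)
N(12, -9)*l(-6) + r(-12) = (5 + 2*(-9))*(1/24 + (2/3)*(-6)) + 60 = (5 - 18)*(1/24 - 4) + 60 = -13*(-95/24) + 60 = 1235/24 + 60 = 2675/24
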